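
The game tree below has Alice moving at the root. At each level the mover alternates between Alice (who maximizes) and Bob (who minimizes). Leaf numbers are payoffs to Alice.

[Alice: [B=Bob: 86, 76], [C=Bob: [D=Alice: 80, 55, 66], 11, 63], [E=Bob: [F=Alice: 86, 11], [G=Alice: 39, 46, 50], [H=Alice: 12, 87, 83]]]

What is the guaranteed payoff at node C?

D: max(80, 55, 66) = 80
C: min(80, 11, 63) = 11

11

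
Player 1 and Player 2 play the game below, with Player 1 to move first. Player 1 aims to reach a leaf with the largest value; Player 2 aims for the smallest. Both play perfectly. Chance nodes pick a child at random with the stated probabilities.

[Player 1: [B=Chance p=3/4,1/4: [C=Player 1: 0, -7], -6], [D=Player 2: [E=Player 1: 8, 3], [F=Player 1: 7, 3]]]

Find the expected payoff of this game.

7

C (Player 1): max(0, -7) = 0
B (Chance): 3/4·0 + 1/4·-6 = -1.5
E (Player 1): max(8, 3) = 8
F (Player 1): max(7, 3) = 7
D (Player 2): min(8, 7) = 7
Root (Player 1): max(-1.5, 7) = 7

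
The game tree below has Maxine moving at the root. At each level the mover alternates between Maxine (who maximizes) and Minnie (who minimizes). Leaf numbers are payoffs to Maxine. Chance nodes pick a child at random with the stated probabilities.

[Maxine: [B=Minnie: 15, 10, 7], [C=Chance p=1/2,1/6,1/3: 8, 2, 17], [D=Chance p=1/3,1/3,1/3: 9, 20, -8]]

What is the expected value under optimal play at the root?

B (Minnie): min(15, 10, 7) = 7
C (Chance): 1/2·8 + 1/6·2 + 1/3·17 = 10
D (Chance): 1/3·9 + 1/3·20 + 1/3·-8 = 7
Root (Maxine): max(7, 10, 7) = 10

10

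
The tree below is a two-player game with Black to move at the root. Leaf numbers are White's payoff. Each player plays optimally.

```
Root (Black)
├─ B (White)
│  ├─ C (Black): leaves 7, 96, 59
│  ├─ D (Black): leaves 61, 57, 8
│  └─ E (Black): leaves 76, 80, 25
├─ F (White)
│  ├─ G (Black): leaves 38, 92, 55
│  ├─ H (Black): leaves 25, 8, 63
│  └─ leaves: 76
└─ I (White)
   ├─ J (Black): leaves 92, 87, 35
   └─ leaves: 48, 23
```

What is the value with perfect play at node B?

25

C: min(7, 96, 59) = 7
D: min(61, 57, 8) = 8
E: min(76, 80, 25) = 25
B: max(7, 8, 25) = 25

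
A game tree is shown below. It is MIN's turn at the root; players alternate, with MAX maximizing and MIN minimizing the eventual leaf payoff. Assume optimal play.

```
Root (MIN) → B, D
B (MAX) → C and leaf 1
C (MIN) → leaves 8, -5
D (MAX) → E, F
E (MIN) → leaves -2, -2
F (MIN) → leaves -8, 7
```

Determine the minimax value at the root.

C (MIN): min(8, -5) = -5
B (MAX): max(-5, 1) = 1
E (MIN): min(-2, -2) = -2
F (MIN): min(-8, 7) = -8
D (MAX): max(-2, -8) = -2
Root (MIN): min(1, -2) = -2

-2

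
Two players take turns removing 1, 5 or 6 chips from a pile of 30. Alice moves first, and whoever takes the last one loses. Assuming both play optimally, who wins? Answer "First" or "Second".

First

i:   0  1  2  3  4  5  6  7  8  9 10 11 12 13 14 15 16 17 18 19 20 21 22 23 24 25 26 27 28 29 30
     W  L  W  L  W  L  W  W  W  W  W  W  L  W  L  W  L  W  W  W  W  W  W  L  W  L  W  L  W  W  W
Position 30 is W, so the first player wins.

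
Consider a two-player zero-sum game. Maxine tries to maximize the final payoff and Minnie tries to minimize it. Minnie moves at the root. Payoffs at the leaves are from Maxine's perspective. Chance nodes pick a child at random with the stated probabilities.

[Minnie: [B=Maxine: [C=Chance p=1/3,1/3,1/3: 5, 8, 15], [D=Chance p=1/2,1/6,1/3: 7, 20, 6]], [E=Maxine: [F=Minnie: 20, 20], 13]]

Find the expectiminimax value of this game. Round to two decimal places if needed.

9.33

C (Chance): 1/3·5 + 1/3·8 + 1/3·15 = 9.33
D (Chance): 1/2·7 + 1/6·20 + 1/3·6 = 8.83
B (Maxine): max(9.33, 8.83) = 9.33
F (Minnie): min(20, 20) = 20
E (Maxine): max(20, 13) = 20
Root (Minnie): min(9.33, 20) = 9.33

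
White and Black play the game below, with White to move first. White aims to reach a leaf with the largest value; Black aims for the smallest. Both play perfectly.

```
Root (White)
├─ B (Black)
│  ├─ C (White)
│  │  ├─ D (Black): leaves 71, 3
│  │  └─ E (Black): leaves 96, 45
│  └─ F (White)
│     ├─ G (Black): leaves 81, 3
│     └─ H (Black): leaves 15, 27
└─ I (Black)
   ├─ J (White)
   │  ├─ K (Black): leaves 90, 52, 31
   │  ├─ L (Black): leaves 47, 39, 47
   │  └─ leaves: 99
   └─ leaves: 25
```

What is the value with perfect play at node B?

D: min(71, 3) = 3
E: min(96, 45) = 45
C: max(3, 45) = 45
G: min(81, 3) = 3
H: min(15, 27) = 15
F: max(3, 15) = 15
B: min(45, 15) = 15

15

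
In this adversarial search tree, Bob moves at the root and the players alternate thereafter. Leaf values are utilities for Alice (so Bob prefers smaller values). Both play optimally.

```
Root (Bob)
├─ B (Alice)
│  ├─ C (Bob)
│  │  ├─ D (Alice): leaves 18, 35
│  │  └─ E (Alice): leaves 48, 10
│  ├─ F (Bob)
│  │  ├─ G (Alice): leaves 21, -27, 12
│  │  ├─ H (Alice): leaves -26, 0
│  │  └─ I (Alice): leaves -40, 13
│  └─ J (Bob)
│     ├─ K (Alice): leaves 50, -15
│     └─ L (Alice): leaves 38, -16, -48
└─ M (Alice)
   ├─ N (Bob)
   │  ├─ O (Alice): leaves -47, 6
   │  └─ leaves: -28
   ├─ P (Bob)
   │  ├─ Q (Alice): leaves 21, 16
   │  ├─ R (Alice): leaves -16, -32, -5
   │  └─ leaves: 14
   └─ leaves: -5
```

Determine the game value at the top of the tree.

D (Alice): max(18, 35) = 35
E (Alice): max(48, 10) = 48
C (Bob): min(35, 48) = 35
G (Alice): max(21, -27, 12) = 21
H (Alice): max(-26, 0) = 0
I (Alice): max(-40, 13) = 13
F (Bob): min(21, 0, 13) = 0
K (Alice): max(50, -15) = 50
L (Alice): max(38, -16, -48) = 38
J (Bob): min(50, 38) = 38
B (Alice): max(35, 0, 38) = 38
O (Alice): max(-47, 6) = 6
N (Bob): min(6, -28) = -28
Q (Alice): max(21, 16) = 21
R (Alice): max(-16, -32, -5) = -5
P (Bob): min(21, -5, 14) = -5
M (Alice): max(-28, -5, -5) = -5
Root (Bob): min(38, -5) = -5

-5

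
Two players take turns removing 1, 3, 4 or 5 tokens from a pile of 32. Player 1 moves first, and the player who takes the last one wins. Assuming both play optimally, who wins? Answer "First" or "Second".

Second

W/L table (W = player to move can force a win):
i:   0  1  2  3  4  5  6  7  8  9 10 11 12 13 14 15 16 17 18 19 20 21 22 23 24 25 26 27 28 29 30 31 32
     L  W  L  W  W  W  W  W  L  W  L  W  W  W  W  W  L  W  L  W  W  W  W  W  L  W  L  W  W  W  W  W  L
Position 32 is L, so the second player wins.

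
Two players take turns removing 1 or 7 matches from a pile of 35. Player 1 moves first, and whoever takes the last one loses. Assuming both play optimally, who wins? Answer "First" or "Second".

Mark each pile size as W (mover wins) or L (mover loses):
i:   0  1  2  3  4  5  6  7  8  9 10 11 12 13 14 15 16 17 18 19 20 21 22 23 24 25 26 27 28 29 30 31 32 33 34 35
     W  L  W  L  W  L  W  L  W  L  W  L  W  L  W  L  W  L  W  L  W  L  W  L  W  L  W  L  W  L  W  L  W  L  W  L
Position 35 is L, so the second player wins.

Second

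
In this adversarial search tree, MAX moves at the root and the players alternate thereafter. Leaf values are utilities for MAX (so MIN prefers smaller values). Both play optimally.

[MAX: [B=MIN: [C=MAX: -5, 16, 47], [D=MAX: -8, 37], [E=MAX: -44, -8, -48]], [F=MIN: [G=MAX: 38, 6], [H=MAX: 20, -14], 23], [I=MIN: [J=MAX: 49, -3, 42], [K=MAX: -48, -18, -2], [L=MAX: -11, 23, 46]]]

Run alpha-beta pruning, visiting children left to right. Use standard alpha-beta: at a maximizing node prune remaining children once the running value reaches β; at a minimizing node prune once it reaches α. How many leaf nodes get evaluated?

C [α=-∞,β=+∞]: v=47
D [α=-∞,β=47]: v=37
E [α=-∞,β=37]: v=-8
B [α=-∞,β=+∞]: v=-8
G [α=-8,β=+∞]: v=38
H [α=-8,β=38]: v=20
F [α=-8,β=+∞]: v=20
J [α=20,β=+∞]: v=49
K [α=20,β=49]: v=-2
I [α=20,β=+∞]: v=-2 after child 2 ≤ α → α-cutoff, skip 1
Root [α=-∞,β=+∞]: v=20
Leaves evaluated: 19 of 22.

19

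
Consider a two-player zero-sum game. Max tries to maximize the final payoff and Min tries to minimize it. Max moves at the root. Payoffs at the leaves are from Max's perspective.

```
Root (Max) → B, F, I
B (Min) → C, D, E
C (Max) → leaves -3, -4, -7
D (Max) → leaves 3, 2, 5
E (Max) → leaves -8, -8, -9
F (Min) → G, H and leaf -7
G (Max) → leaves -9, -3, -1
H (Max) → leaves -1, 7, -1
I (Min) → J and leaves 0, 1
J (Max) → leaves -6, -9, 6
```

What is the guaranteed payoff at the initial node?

0

C (Max): max(-3, -4, -7) = -3
D (Max): max(3, 2, 5) = 5
E (Max): max(-8, -8, -9) = -8
B (Min): min(-3, 5, -8) = -8
G (Max): max(-9, -3, -1) = -1
H (Max): max(-1, 7, -1) = 7
F (Min): min(-1, 7, -7) = -7
J (Max): max(-6, -9, 6) = 6
I (Min): min(6, 0, 1) = 0
Root (Max): max(-8, -7, 0) = 0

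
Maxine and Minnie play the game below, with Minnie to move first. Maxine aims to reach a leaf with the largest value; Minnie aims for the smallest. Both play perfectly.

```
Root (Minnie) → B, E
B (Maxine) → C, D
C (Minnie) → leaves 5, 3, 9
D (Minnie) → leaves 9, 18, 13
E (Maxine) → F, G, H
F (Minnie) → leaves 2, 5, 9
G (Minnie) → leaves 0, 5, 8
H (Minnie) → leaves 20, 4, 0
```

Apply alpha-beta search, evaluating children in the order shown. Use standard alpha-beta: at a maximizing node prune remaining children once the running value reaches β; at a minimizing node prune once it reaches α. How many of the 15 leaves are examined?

13

C [α=-∞,β=+∞]: v=3
D [α=3,β=+∞]: v=9
B [α=-∞,β=+∞]: v=9
F [α=-∞,β=9]: v=2
G [α=2,β=9]: v=0 after child 1 ≤ α → α-cutoff, skip 2
H [α=2,β=9]: v=0
E [α=-∞,β=9]: v=2
Root [α=-∞,β=+∞]: v=2
Leaves evaluated: 13 of 15.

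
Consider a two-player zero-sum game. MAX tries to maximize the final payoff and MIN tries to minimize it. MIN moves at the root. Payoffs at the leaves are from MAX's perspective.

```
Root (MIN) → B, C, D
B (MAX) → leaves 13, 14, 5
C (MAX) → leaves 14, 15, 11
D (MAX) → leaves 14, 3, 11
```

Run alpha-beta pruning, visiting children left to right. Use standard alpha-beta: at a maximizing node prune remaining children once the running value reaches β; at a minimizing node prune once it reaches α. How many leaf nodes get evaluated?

B [α=-∞,β=+∞]: v=14
C [α=-∞,β=14]: v=14 after child 1 ≥ β → β-cutoff, skip 2
D [α=-∞,β=14]: v=14 after child 1 ≥ β → β-cutoff, skip 2
Root [α=-∞,β=+∞]: v=14
Leaves evaluated: 5 of 9.

5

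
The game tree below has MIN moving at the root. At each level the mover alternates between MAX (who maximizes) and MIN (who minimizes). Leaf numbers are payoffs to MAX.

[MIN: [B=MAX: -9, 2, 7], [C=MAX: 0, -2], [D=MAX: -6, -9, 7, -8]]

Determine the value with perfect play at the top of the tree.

B (MAX): max(-9, 2, 7) = 7
C (MAX): max(0, -2) = 0
D (MAX): max(-6, -9, 7, -8) = 7
Root (MIN): min(7, 0, 7) = 0

0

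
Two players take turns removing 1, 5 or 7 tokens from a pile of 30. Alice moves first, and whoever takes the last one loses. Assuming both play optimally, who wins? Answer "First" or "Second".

Mark each pile size as W (mover wins) or L (mover loses):
i:   0  1  2  3  4  5  6  7  8  9 10 11 12 13 14 15 16 17 18 19 20 21 22 23 24 25 26 27 28 29 30
     W  L  W  L  W  L  W  L  W  L  W  L  W  L  W  L  W  L  W  L  W  L  W  L  W  L  W  L  W  L  W
Position 30 is W, so the first player wins.

First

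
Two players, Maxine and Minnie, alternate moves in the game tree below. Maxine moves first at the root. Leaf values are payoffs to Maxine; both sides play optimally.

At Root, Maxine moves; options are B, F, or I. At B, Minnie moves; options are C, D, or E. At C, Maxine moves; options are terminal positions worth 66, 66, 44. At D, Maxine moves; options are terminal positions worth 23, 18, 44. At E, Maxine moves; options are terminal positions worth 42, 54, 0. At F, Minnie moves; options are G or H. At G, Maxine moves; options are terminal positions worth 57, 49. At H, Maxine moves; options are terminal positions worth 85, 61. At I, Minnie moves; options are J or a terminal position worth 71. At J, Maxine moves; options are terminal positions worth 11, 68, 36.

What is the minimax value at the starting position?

C (Maxine): max(66, 66, 44) = 66
D (Maxine): max(23, 18, 44) = 44
E (Maxine): max(42, 54, 0) = 54
B (Minnie): min(66, 44, 54) = 44
G (Maxine): max(57, 49) = 57
H (Maxine): max(85, 61) = 85
F (Minnie): min(57, 85) = 57
J (Maxine): max(11, 68, 36) = 68
I (Minnie): min(68, 71) = 68
Root (Maxine): max(44, 57, 68) = 68

68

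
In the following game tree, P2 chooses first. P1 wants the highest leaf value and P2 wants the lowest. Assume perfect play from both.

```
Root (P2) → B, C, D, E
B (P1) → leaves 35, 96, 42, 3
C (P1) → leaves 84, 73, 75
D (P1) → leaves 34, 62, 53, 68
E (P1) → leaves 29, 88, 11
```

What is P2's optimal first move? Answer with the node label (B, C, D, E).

D

B (P1): max(35, 96, 42, 3) = 96
C (P1): max(84, 73, 75) = 84
D (P1): max(34, 62, 53, 68) = 68
E (P1): max(29, 88, 11) = 88
Root (P2): min(96, 84, 68, 88) = 68
P2 picks the child with the lowest value: D (value 68).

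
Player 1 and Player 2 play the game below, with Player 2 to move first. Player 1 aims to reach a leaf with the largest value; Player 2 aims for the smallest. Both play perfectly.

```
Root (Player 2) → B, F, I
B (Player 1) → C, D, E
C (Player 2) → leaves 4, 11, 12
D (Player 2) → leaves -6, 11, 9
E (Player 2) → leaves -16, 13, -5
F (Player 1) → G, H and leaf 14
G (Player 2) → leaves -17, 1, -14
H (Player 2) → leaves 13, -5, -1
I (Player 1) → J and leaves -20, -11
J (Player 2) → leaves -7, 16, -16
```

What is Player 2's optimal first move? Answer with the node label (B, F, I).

C (Player 2): min(4, 11, 12) = 4
D (Player 2): min(-6, 11, 9) = -6
E (Player 2): min(-16, 13, -5) = -16
B (Player 1): max(4, -6, -16) = 4
G (Player 2): min(-17, 1, -14) = -17
H (Player 2): min(13, -5, -1) = -5
F (Player 1): max(-17, -5, 14) = 14
J (Player 2): min(-7, 16, -16) = -16
I (Player 1): max(-16, -20, -11) = -11
Root (Player 2): min(4, 14, -11) = -11
Player 2 picks the child with the lowest value: I (value -11).

I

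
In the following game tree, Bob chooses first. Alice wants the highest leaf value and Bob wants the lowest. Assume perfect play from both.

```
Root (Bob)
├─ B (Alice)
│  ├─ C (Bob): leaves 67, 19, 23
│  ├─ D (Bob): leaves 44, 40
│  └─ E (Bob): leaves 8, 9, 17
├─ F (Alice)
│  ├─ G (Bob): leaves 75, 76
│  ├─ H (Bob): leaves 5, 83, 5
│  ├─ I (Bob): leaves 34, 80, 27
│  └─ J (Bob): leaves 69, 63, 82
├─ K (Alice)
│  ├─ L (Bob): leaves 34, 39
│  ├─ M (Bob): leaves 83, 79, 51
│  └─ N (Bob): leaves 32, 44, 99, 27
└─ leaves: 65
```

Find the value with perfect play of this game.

40

C (Bob): min(67, 19, 23) = 19
D (Bob): min(44, 40) = 40
E (Bob): min(8, 9, 17) = 8
B (Alice): max(19, 40, 8) = 40
G (Bob): min(75, 76) = 75
H (Bob): min(5, 83, 5) = 5
I (Bob): min(34, 80, 27) = 27
J (Bob): min(69, 63, 82) = 63
F (Alice): max(75, 5, 27, 63) = 75
L (Bob): min(34, 39) = 34
M (Bob): min(83, 79, 51) = 51
N (Bob): min(32, 44, 99, 27) = 27
K (Alice): max(34, 51, 27) = 51
Root (Bob): min(40, 75, 51, 65) = 40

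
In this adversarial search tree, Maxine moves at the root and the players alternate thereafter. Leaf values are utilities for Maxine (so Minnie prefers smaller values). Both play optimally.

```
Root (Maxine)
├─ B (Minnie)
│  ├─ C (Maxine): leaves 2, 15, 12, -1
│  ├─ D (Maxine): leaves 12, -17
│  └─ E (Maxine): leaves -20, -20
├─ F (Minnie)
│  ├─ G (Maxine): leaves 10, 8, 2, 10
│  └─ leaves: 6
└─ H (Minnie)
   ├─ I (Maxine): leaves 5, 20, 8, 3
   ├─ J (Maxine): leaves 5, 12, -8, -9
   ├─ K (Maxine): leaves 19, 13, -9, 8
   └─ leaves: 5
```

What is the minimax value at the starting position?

C (Maxine): max(2, 15, 12, -1) = 15
D (Maxine): max(12, -17) = 12
E (Maxine): max(-20, -20) = -20
B (Minnie): min(15, 12, -20) = -20
G (Maxine): max(10, 8, 2, 10) = 10
F (Minnie): min(10, 6) = 6
I (Maxine): max(5, 20, 8, 3) = 20
J (Maxine): max(5, 12, -8, -9) = 12
K (Maxine): max(19, 13, -9, 8) = 19
H (Minnie): min(20, 12, 19, 5) = 5
Root (Maxine): max(-20, 6, 5) = 6

6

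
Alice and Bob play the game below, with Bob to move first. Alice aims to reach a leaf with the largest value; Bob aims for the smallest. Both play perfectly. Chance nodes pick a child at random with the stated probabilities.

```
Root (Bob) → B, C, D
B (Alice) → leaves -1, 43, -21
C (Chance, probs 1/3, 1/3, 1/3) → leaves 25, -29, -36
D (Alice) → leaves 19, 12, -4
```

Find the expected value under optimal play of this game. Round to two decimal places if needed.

-13.33

B (Alice): max(-1, 43, -21) = 43
C (Chance): 1/3·25 + 1/3·-29 + 1/3·-36 = -13.33
D (Alice): max(19, 12, -4) = 19
Root (Bob): min(43, -13.33, 19) = -13.33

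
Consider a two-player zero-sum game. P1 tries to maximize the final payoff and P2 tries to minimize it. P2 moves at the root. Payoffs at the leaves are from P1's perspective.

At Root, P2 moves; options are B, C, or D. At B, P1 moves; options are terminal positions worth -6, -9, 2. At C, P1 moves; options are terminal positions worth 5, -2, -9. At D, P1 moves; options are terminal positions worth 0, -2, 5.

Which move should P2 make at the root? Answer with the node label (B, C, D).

B

B (P1): max(-6, -9, 2) = 2
C (P1): max(5, -2, -9) = 5
D (P1): max(0, -2, 5) = 5
Root (P2): min(2, 5, 5) = 2
P2 picks the child with the lowest value: B (value 2).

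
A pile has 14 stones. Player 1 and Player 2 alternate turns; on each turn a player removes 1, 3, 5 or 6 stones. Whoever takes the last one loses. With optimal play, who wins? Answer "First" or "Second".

W/L table (W = player to move can force a win):
i:   0  1  2  3  4  5  6  7  8  9 10 11 12 13 14
     W  L  W  L  W  L  W  W  W  W  W  W  L  W  L
Position 14 is L, so the second player wins.

Second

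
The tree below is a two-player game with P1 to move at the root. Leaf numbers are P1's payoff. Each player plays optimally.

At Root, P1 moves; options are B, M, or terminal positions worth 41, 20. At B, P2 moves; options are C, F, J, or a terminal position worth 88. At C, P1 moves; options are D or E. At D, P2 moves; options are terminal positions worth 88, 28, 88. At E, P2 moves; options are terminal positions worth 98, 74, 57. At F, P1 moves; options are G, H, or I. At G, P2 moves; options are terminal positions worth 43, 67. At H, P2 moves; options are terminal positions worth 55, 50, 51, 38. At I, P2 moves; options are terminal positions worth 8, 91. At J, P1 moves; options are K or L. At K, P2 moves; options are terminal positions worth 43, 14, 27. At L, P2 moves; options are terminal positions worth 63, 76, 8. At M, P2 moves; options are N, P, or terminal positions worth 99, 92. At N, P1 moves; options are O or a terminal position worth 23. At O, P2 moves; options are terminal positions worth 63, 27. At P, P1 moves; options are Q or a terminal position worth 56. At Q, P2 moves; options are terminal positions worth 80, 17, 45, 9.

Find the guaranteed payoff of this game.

D (P2): min(88, 28, 88) = 28
E (P2): min(98, 74, 57) = 57
C (P1): max(28, 57) = 57
G (P2): min(43, 67) = 43
H (P2): min(55, 50, 51, 38) = 38
I (P2): min(8, 91) = 8
F (P1): max(43, 38, 8) = 43
K (P2): min(43, 14, 27) = 14
L (P2): min(63, 76, 8) = 8
J (P1): max(14, 8) = 14
B (P2): min(57, 43, 14, 88) = 14
O (P2): min(63, 27) = 27
N (P1): max(27, 23) = 27
Q (P2): min(80, 17, 45, 9) = 9
P (P1): max(9, 56) = 56
M (P2): min(27, 56, 99, 92) = 27
Root (P1): max(14, 27, 41, 20) = 41

41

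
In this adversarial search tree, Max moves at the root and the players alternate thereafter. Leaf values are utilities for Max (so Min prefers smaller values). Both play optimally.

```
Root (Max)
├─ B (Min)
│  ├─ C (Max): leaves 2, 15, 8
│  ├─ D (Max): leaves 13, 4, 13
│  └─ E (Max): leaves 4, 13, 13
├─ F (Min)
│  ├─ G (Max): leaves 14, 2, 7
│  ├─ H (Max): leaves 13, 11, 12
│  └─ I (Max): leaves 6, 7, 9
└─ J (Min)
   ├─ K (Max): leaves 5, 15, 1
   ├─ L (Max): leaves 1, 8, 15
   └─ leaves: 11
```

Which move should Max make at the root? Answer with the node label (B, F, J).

C (Max): max(2, 15, 8) = 15
D (Max): max(13, 4, 13) = 13
E (Max): max(4, 13, 13) = 13
B (Min): min(15, 13, 13) = 13
G (Max): max(14, 2, 7) = 14
H (Max): max(13, 11, 12) = 13
I (Max): max(6, 7, 9) = 9
F (Min): min(14, 13, 9) = 9
K (Max): max(5, 15, 1) = 15
L (Max): max(1, 8, 15) = 15
J (Min): min(15, 15, 11) = 11
Root (Max): max(13, 9, 11) = 13
Max picks the child with the highest value: B (value 13).

B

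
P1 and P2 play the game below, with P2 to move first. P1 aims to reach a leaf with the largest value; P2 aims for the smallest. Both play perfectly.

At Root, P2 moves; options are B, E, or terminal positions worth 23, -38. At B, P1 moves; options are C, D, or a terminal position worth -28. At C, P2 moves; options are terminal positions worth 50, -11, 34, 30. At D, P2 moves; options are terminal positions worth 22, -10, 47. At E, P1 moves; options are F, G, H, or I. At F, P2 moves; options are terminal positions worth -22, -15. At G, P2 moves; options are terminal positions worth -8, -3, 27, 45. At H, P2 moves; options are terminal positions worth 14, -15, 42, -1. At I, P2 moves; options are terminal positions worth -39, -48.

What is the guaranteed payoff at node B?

-10

C: min(50, -11, 34, 30) = -11
D: min(22, -10, 47) = -10
B: max(-11, -10, -28) = -10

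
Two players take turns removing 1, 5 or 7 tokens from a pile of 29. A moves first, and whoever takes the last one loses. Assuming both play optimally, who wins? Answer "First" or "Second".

Second

W/L table (W = player to move can force a win):
i:   0  1  2  3  4  5  6  7  8  9 10 11 12 13 14 15 16 17 18 19 20 21 22 23 24 25 26 27 28 29
     W  L  W  L  W  L  W  L  W  L  W  L  W  L  W  L  W  L  W  L  W  L  W  L  W  L  W  L  W  L
Position 29 is L, so the second player wins.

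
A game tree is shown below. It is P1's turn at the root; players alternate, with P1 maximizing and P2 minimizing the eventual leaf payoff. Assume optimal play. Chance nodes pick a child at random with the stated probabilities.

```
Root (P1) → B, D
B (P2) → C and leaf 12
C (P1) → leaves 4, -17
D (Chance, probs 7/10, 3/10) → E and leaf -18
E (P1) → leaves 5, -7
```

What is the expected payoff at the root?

4

C (P1): max(4, -17) = 4
B (P2): min(4, 12) = 4
E (P1): max(5, -7) = 5
D (Chance): 7/10·5 + 3/10·-18 = -1.9
Root (P1): max(4, -1.9) = 4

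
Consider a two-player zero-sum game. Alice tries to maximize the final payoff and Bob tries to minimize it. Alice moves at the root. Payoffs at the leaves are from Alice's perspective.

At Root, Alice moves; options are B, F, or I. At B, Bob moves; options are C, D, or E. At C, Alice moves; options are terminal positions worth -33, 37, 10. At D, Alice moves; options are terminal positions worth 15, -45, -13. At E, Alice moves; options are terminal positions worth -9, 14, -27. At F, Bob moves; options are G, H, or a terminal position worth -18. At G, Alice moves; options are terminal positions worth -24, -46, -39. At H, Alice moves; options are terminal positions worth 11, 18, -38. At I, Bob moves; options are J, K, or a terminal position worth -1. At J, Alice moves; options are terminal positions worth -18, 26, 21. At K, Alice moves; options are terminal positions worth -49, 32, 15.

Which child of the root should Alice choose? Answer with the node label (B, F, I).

C (Alice): max(-33, 37, 10) = 37
D (Alice): max(15, -45, -13) = 15
E (Alice): max(-9, 14, -27) = 14
B (Bob): min(37, 15, 14) = 14
G (Alice): max(-24, -46, -39) = -24
H (Alice): max(11, 18, -38) = 18
F (Bob): min(-24, 18, -18) = -24
J (Alice): max(-18, 26, 21) = 26
K (Alice): max(-49, 32, 15) = 32
I (Bob): min(26, 32, -1) = -1
Root (Alice): max(14, -24, -1) = 14
Alice picks the child with the highest value: B (value 14).

B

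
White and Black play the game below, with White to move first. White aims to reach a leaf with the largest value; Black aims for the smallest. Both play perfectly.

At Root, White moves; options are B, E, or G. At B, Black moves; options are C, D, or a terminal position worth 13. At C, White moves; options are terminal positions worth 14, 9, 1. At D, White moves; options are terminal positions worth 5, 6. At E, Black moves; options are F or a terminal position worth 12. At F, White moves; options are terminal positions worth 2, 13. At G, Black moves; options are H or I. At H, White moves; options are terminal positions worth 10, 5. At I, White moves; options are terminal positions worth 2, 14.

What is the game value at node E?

12

F: max(2, 13) = 13
E: min(13, 12) = 12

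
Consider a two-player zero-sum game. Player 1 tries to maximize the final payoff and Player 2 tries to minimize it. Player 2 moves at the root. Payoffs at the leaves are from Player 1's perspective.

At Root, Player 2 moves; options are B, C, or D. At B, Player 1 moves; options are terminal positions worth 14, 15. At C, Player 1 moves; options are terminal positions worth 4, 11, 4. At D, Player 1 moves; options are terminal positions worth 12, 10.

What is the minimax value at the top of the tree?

B (Player 1): max(14, 15) = 15
C (Player 1): max(4, 11, 4) = 11
D (Player 1): max(12, 10) = 12
Root (Player 2): min(15, 11, 12) = 11

11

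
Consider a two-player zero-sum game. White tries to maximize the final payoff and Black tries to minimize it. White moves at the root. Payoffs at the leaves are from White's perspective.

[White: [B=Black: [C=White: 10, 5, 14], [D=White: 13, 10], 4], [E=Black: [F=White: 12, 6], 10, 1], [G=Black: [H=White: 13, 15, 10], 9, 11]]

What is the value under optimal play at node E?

F: max(12, 6) = 12
E: min(12, 10, 1) = 1

1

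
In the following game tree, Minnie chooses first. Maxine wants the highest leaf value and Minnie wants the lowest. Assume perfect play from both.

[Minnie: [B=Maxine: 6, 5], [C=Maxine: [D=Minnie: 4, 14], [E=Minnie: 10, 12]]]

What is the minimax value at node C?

10

D: min(4, 14) = 4
E: min(10, 12) = 10
C: max(4, 10) = 10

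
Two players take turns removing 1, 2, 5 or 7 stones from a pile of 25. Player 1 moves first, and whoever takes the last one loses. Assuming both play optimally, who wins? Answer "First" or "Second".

i:   0  1  2  3  4  5  6  7  8  9 10 11 12 13 14 15 16 17 18 19 20 21 22 23 24 25
     W  L  W  W  L  W  W  L  W  W  L  W  W  L  W  W  L  W  W  L  W  W  L  W  W  L
Position 25 is L, so the second player wins.

Second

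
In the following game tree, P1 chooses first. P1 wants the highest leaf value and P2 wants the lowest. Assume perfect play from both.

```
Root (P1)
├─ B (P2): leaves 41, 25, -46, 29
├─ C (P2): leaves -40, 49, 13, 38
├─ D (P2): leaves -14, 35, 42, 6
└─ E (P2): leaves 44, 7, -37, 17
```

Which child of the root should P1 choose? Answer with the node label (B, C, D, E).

D

B (P2): min(41, 25, -46, 29) = -46
C (P2): min(-40, 49, 13, 38) = -40
D (P2): min(-14, 35, 42, 6) = -14
E (P2): min(44, 7, -37, 17) = -37
Root (P1): max(-46, -40, -14, -37) = -14
P1 picks the child with the highest value: D (value -14).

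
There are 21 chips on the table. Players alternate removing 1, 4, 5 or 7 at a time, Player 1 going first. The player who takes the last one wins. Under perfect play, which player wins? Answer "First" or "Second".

First

Positions where the player to move wins (W) vs loses (L):
i:   0  1  2  3  4  5  6  7  8  9 10 11 12 13 14 15 16 17 18 19 20 21
     L  W  L  W  W  W  W  W  L  W  L  W  W  W  W  W  L  W  L  W  W  W
Position 21 is W, so the first player wins.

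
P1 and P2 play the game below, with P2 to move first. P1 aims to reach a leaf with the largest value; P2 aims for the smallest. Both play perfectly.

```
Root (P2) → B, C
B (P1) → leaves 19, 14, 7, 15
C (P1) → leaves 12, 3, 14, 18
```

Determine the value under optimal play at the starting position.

B (P1): max(19, 14, 7, 15) = 19
C (P1): max(12, 3, 14, 18) = 18
Root (P2): min(19, 18) = 18

18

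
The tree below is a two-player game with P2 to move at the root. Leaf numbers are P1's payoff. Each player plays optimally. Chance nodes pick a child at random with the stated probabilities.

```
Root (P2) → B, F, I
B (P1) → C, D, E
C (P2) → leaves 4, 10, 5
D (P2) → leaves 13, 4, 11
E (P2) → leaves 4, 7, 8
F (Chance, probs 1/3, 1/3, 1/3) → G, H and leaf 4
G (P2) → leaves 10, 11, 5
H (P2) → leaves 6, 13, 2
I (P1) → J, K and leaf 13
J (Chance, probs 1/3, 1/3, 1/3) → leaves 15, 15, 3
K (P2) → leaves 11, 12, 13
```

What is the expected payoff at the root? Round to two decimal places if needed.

3.67

C (P2): min(4, 10, 5) = 4
D (P2): min(13, 4, 11) = 4
E (P2): min(4, 7, 8) = 4
B (P1): max(4, 4, 4) = 4
G (P2): min(10, 11, 5) = 5
H (P2): min(6, 13, 2) = 2
F (Chance): 1/3·5 + 1/3·2 + 1/3·4 = 3.67
J (Chance): 1/3·15 + 1/3·15 + 1/3·3 = 11
K (P2): min(11, 12, 13) = 11
I (P1): max(11, 11, 13) = 13
Root (P2): min(4, 3.67, 13) = 3.67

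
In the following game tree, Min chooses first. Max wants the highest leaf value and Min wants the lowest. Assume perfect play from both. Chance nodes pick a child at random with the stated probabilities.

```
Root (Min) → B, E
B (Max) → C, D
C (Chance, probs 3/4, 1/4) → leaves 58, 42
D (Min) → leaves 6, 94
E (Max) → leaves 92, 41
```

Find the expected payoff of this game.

54

C (Chance): 3/4·58 + 1/4·42 = 54
D (Min): min(6, 94) = 6
B (Max): max(54, 6) = 54
E (Max): max(92, 41) = 92
Root (Min): min(54, 92) = 54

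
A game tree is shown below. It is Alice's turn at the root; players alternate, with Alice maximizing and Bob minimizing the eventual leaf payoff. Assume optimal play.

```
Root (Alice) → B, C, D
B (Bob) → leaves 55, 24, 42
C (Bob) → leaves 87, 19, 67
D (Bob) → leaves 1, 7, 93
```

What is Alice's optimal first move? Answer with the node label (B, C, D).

B

B (Bob): min(55, 24, 42) = 24
C (Bob): min(87, 19, 67) = 19
D (Bob): min(1, 7, 93) = 1
Root (Alice): max(24, 19, 1) = 24
Alice picks the child with the highest value: B (value 24).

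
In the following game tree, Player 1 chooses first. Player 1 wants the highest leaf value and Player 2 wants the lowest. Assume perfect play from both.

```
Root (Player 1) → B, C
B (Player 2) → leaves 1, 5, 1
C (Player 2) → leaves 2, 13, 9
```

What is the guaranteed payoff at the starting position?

B (Player 2): min(1, 5, 1) = 1
C (Player 2): min(2, 13, 9) = 2
Root (Player 1): max(1, 2) = 2

2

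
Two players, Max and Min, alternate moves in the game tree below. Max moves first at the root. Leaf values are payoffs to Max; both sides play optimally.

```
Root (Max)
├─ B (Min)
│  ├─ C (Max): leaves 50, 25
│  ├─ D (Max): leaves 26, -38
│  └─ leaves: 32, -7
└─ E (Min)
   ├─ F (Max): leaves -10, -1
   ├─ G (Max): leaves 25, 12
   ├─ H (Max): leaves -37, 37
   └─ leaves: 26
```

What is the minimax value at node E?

-1

F: max(-10, -1) = -1
G: max(25, 12) = 25
H: max(-37, 37) = 37
E: min(-1, 25, 37, 26) = -1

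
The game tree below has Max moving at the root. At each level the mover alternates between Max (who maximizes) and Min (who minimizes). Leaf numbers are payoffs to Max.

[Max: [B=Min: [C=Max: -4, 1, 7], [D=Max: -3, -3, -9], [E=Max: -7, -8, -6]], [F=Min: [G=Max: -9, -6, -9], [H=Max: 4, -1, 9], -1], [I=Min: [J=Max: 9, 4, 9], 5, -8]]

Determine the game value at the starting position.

C (Max): max(-4, 1, 7) = 7
D (Max): max(-3, -3, -9) = -3
E (Max): max(-7, -8, -6) = -6
B (Min): min(7, -3, -6) = -6
G (Max): max(-9, -6, -9) = -6
H (Max): max(4, -1, 9) = 9
F (Min): min(-6, 9, -1) = -6
J (Max): max(9, 4, 9) = 9
I (Min): min(9, 5, -8) = -8
Root (Max): max(-6, -6, -8) = -6

-6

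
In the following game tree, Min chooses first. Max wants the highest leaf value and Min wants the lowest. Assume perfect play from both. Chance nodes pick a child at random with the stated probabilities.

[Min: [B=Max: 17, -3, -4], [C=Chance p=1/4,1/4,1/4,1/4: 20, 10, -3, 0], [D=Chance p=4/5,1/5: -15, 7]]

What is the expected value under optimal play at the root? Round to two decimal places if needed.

-10.6

B (Max): max(17, -3, -4) = 17
C (Chance): 1/4·20 + 1/4·10 + 1/4·-3 + 1/4·0 = 6.75
D (Chance): 4/5·-15 + 1/5·7 = -10.6
Root (Min): min(17, 6.75, -10.6) = -10.6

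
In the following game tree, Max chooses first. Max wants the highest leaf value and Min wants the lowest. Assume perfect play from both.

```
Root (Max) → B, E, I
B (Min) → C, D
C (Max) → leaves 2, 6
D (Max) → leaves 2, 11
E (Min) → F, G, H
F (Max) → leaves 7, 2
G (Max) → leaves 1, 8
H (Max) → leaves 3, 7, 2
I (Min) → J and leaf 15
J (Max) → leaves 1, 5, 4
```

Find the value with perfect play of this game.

C (Max): max(2, 6) = 6
D (Max): max(2, 11) = 11
B (Min): min(6, 11) = 6
F (Max): max(7, 2) = 7
G (Max): max(1, 8) = 8
H (Max): max(3, 7, 2) = 7
E (Min): min(7, 8, 7) = 7
J (Max): max(1, 5, 4) = 5
I (Min): min(5, 15) = 5
Root (Max): max(6, 7, 5) = 7

7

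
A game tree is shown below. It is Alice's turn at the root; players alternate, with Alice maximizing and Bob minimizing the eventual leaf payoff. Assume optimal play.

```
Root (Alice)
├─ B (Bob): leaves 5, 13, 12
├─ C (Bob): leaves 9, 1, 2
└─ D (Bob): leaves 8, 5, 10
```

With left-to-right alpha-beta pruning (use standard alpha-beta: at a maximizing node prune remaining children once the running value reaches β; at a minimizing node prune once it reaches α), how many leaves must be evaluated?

B [α=-∞,β=+∞]: v=5
C [α=5,β=+∞]: v=1 after child 2 ≤ α → α-cutoff, skip 1
D [α=5,β=+∞]: v=5 after child 2 ≤ α → α-cutoff, skip 1
Root [α=-∞,β=+∞]: v=5
Leaves evaluated: 7 of 9.

7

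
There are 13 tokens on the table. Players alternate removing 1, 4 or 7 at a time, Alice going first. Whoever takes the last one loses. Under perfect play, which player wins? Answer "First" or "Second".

i:   0  1  2  3  4  5  6  7  8  9 10 11 12 13
     W  L  W  L  W  W  L  W  W  L  W  L  W  W
Position 13 is W, so the first player wins.

First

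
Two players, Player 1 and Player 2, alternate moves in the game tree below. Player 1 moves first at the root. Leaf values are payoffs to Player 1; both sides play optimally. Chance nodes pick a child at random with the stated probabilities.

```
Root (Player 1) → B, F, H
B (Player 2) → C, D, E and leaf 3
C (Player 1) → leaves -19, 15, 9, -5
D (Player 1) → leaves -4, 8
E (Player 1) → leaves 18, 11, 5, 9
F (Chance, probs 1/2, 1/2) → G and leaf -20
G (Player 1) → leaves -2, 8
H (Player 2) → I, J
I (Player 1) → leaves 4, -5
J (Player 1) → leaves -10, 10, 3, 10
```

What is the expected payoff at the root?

C (Player 1): max(-19, 15, 9, -5) = 15
D (Player 1): max(-4, 8) = 8
E (Player 1): max(18, 11, 5, 9) = 18
B (Player 2): min(15, 8, 18, 3) = 3
G (Player 1): max(-2, 8) = 8
F (Chance): 1/2·8 + 1/2·-20 = -6
I (Player 1): max(4, -5) = 4
J (Player 1): max(-10, 10, 3, 10) = 10
H (Player 2): min(4, 10) = 4
Root (Player 1): max(3, -6, 4) = 4

4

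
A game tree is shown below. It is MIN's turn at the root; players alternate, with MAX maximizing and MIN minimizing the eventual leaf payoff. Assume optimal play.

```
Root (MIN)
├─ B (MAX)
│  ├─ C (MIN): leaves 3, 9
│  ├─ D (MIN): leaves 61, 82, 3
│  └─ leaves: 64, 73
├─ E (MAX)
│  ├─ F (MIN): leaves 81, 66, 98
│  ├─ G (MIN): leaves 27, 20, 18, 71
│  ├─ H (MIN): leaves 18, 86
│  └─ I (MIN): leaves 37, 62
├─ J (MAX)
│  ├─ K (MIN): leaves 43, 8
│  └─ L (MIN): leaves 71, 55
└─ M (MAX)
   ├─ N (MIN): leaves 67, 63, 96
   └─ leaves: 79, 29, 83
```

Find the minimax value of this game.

C (MIN): min(3, 9) = 3
D (MIN): min(61, 82, 3) = 3
B (MAX): max(3, 3, 64, 73) = 73
F (MIN): min(81, 66, 98) = 66
G (MIN): min(27, 20, 18, 71) = 18
H (MIN): min(18, 86) = 18
I (MIN): min(37, 62) = 37
E (MAX): max(66, 18, 18, 37) = 66
K (MIN): min(43, 8) = 8
L (MIN): min(71, 55) = 55
J (MAX): max(8, 55) = 55
N (MIN): min(67, 63, 96) = 63
M (MAX): max(63, 79, 29, 83) = 83
Root (MIN): min(73, 66, 55, 83) = 55

55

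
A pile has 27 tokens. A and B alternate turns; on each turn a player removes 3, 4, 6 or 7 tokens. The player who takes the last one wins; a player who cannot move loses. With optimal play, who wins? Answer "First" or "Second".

First

Positions where the player to move wins (W) vs loses (L):
i:   0  1  2  3  4  5  6  7  8  9 10 11 12 13 14 15 16 17 18 19 20 21 22 23 24 25 26 27
     L  L  L  W  W  W  W  W  W  W  L  L  L  W  W  W  W  W  W  W  L  L  L  W  W  W  W  W
Position 27 is W, so the first player wins.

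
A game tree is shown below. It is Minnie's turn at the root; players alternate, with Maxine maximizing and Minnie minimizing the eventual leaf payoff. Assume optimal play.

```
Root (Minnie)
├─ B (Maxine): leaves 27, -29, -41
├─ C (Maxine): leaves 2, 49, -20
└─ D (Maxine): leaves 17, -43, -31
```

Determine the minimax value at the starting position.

17

B (Maxine): max(27, -29, -41) = 27
C (Maxine): max(2, 49, -20) = 49
D (Maxine): max(17, -43, -31) = 17
Root (Minnie): min(27, 49, 17) = 17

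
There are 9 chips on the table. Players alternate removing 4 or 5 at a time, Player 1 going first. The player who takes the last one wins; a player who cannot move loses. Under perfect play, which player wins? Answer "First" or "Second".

Second

Compute winning (W) and losing (L) positions by backward induction:
i:   0  1  2  3  4  5  6  7  8  9
     L  L  L  L  W  W  W  W  W  L
Position 9 is L, so the second player wins.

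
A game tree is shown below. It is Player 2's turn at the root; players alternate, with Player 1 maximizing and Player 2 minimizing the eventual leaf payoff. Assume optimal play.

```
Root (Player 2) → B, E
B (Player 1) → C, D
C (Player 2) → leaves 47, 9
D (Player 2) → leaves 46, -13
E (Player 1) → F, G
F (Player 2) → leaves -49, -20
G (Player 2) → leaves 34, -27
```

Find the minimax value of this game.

-27

C (Player 2): min(47, 9) = 9
D (Player 2): min(46, -13) = -13
B (Player 1): max(9, -13) = 9
F (Player 2): min(-49, -20) = -49
G (Player 2): min(34, -27) = -27
E (Player 1): max(-49, -27) = -27
Root (Player 2): min(9, -27) = -27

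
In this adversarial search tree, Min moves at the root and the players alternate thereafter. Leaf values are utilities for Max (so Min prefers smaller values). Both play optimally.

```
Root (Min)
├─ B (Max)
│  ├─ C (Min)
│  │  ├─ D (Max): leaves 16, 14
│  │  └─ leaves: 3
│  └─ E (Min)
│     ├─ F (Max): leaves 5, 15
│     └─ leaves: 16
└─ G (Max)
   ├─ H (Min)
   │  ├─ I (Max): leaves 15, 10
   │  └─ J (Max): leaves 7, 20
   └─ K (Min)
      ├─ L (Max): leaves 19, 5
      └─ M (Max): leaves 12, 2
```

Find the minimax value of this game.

15

D (Max): max(16, 14) = 16
C (Min): min(16, 3) = 3
F (Max): max(5, 15) = 15
E (Min): min(15, 16) = 15
B (Max): max(3, 15) = 15
I (Max): max(15, 10) = 15
J (Max): max(7, 20) = 20
H (Min): min(15, 20) = 15
L (Max): max(19, 5) = 19
M (Max): max(12, 2) = 12
K (Min): min(19, 12) = 12
G (Max): max(15, 12) = 15
Root (Min): min(15, 15) = 15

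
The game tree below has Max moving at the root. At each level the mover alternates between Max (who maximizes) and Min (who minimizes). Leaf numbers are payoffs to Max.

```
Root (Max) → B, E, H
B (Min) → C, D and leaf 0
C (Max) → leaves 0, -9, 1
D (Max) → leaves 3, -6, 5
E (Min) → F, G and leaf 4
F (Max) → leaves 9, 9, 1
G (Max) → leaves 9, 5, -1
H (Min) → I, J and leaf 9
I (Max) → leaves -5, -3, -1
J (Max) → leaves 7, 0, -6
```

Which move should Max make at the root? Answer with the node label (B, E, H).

C (Max): max(0, -9, 1) = 1
D (Max): max(3, -6, 5) = 5
B (Min): min(1, 5, 0) = 0
F (Max): max(9, 9, 1) = 9
G (Max): max(9, 5, -1) = 9
E (Min): min(9, 9, 4) = 4
I (Max): max(-5, -3, -1) = -1
J (Max): max(7, 0, -6) = 7
H (Min): min(-1, 7, 9) = -1
Root (Max): max(0, 4, -1) = 4
Max picks the child with the highest value: E (value 4).

E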